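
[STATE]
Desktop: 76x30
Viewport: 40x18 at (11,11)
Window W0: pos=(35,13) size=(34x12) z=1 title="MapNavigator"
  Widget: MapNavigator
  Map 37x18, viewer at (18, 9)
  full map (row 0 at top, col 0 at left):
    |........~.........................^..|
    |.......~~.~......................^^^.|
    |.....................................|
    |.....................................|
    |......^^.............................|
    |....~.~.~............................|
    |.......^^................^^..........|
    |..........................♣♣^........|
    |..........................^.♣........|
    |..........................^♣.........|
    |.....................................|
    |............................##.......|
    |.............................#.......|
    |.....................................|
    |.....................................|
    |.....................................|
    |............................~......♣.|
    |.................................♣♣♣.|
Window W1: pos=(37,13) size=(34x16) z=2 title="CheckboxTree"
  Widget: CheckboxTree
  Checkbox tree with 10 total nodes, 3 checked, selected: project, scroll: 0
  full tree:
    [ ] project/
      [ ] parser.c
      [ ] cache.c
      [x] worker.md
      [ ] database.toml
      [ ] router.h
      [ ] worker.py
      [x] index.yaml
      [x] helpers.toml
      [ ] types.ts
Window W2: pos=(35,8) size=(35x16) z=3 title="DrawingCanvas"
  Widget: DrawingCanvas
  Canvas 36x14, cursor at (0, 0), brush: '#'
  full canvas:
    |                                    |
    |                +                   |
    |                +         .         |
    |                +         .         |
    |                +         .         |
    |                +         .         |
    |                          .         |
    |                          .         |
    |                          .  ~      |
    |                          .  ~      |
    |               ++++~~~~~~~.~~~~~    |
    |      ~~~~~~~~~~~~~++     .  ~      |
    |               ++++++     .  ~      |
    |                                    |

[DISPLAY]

                        ┃+              
                        ┃               
                        ┃               
                        ┃               
                        ┃               
                        ┃               
                        ┃               
                        ┃               
                        ┃               
                        ┃               
                        ┃               
                        ┃      ~~~~~~~~~
                        ┗━━━━━━━━━━━━━━━
                        ┗━┃   [x] helper
                          ┃   [ ] types.
                          ┃             
                          ┃             
                          ┗━━━━━━━━━━━━━


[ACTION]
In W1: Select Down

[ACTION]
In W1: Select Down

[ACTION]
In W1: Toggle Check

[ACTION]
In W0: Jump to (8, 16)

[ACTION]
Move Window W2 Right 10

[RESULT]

                              ┃+        
                              ┃         
                        ┏━┏━━━┃         
                        ┃ ┃ Ch┃         
                        ┠─┠───┃         
                        ┃ ┃ [-┃         
                        ┃ ┃   ┃         
                        ┃ ┃>  ┃         
                        ┃ ┃   ┃         
                        ┃ ┃   ┃         
                        ┃ ┃   ┃         
                        ┃ ┃   ┃      ~~~
                        ┃ ┃   ┗━━━━━━━━━
                        ┗━┃   [x] helper
                          ┃   [ ] types.
                          ┃             
                          ┃             
                          ┗━━━━━━━━━━━━━


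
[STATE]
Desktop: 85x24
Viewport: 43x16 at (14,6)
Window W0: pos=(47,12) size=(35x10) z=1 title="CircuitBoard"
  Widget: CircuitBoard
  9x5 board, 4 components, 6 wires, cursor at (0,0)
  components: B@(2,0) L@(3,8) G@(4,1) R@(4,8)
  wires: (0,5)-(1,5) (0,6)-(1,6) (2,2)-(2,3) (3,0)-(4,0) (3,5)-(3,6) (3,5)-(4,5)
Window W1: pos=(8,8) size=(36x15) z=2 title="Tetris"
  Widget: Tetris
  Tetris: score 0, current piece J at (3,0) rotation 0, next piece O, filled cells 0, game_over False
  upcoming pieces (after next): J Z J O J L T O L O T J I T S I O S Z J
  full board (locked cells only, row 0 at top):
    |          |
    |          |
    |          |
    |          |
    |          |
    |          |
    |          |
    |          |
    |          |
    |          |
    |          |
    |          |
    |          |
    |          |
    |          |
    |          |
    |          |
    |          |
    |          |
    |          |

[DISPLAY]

                                           
                                           
━━━━━━━━━━━━━━━━━━━━━━━━━━━━━┓             
is                           ┃             
─────────────────────────────┨             
     │Next:                  ┃             
     │▓▓                     ┃   ┏━━━━━━━━━
     │▓▓                     ┃   ┃ CircuitB
     │                       ┃   ┠─────────
     │                       ┃   ┃   0 1 2 
     │                       ┃   ┃0  [.]   
     │Score:                 ┃   ┃         
     │0                      ┃   ┃1        
     │                       ┃   ┃         
     │                       ┃   ┃2   B    
     │                       ┃   ┗━━━━━━━━━


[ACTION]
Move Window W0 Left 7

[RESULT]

                                           
                                           
━━━━━━━━━━━━━━━━━━━━━━━━━━━━━┓             
is                           ┃             
─────────────────────────────┨             
     │Next:                  ┃             
     │▓▓                     ┃━━━━━━━━━━━━━
     │▓▓                     ┃rcuitBoard   
     │                       ┃─────────────
     │                       ┃0 1 2 3 4 5 6
     │                       ┃[.]          
     │Score:                 ┃             
     │0                      ┃             
     │                       ┃             
     │                       ┃ B       · ─ 
     │                       ┃━━━━━━━━━━━━━


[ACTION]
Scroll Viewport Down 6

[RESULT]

━━━━━━━━━━━━━━━━━━━━━━━━━━━━━┓             
is                           ┃             
─────────────────────────────┨             
     │Next:                  ┃             
     │▓▓                     ┃━━━━━━━━━━━━━
     │▓▓                     ┃rcuitBoard   
     │                       ┃─────────────
     │                       ┃0 1 2 3 4 5 6
     │                       ┃[.]          
     │Score:                 ┃             
     │0                      ┃             
     │                       ┃             
     │                       ┃ B       · ─ 
     │                       ┃━━━━━━━━━━━━━
━━━━━━━━━━━━━━━━━━━━━━━━━━━━━┛             
                                           


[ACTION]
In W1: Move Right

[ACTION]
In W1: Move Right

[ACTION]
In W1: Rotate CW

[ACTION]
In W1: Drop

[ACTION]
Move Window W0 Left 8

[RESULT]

━━━━━━━━━━━━━━━━━━━━━━━━━━━━━┓             
is                           ┃             
─────────────────────────────┨             
     │Next:                  ┃             
     │▓▓                     ┃━━━━━━━━━━━━━
     │▓▓                     ┃rd           
     │                       ┃─────────────
     │                       ┃4 5 6 7 8    
     │                       ┃             
     │Score:                 ┃             
     │0                      ┃             
     │                       ┃             
     │                       ┃ · ─ ·       
     │                       ┃━━━━━━━━━━━━━
━━━━━━━━━━━━━━━━━━━━━━━━━━━━━┛             
                                           


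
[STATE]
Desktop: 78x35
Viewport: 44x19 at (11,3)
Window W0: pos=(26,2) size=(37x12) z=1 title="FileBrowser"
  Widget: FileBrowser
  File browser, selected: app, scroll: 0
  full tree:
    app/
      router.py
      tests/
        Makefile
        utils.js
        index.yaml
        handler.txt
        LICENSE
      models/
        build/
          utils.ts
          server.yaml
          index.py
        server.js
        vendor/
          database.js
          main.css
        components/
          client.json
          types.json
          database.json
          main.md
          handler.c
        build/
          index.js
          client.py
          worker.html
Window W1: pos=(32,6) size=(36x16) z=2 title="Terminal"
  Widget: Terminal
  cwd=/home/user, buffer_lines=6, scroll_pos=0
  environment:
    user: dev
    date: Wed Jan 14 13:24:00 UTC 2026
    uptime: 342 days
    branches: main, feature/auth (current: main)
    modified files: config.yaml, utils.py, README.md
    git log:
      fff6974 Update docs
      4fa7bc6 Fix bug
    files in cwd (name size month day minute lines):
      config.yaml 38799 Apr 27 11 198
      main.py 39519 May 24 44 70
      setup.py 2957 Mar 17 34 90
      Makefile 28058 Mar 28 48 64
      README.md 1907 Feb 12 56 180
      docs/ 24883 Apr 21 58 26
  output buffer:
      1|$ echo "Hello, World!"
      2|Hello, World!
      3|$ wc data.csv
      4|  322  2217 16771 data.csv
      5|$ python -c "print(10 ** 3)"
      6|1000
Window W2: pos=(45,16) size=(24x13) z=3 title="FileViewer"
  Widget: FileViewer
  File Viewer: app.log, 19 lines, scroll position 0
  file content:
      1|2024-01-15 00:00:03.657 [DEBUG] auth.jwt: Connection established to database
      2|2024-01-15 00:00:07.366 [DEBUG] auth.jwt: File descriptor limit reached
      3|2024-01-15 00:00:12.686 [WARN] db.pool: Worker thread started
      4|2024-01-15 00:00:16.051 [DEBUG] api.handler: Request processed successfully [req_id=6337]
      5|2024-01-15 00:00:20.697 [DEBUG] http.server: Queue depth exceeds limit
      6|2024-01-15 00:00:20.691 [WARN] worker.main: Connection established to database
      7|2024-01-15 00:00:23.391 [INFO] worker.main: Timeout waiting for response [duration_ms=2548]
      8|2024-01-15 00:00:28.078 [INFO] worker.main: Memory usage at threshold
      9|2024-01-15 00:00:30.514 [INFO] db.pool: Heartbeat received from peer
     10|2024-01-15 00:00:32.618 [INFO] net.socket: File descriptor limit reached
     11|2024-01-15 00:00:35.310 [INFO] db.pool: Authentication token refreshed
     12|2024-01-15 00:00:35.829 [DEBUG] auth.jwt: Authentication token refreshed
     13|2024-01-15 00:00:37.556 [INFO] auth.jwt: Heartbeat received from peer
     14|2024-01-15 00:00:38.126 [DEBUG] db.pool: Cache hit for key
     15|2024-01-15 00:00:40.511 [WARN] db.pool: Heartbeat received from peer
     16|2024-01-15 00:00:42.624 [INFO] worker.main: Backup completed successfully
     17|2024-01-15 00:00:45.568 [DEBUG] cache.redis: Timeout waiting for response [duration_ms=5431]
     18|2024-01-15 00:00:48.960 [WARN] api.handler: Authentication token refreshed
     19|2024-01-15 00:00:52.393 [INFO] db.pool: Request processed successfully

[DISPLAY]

               ┃ FileBrowser                
               ┠────────────────────────────
               ┃> [-] app/                  
               ┃    r┏━━━━━━━━━━━━━━━━━━━━━━
               ┃    [┃ Terminal             
               ┃    [┠──────────────────────
               ┃     ┃$ echo "Hello, World!"
               ┃     ┃Hello, World!         
               ┃     ┃$ wc data.csv         
               ┃     ┃  322  2217 16771 data
               ┗━━━━━┃$ python -c "print(10 
                     ┃1000                  
                     ┃$ █                   
                     ┃            ┏━━━━━━━━━
                     ┃            ┃ FileView
                     ┃            ┠─────────
                     ┃            ┃2024-01-1
                     ┃            ┃2024-01-1
                     ┗━━━━━━━━━━━━┃2024-01-1


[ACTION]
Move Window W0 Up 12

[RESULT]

               ┃> [-] app/                  
               ┃    router.py               
               ┃    [+] tests/              
               ┃    [┏━━━━━━━━━━━━━━━━━━━━━━
               ┃     ┃ Terminal             
               ┃     ┠──────────────────────
               ┃     ┃$ echo "Hello, World!"
               ┃     ┃Hello, World!         
               ┗━━━━━┃$ wc data.csv         
                     ┃  322  2217 16771 data
                     ┃$ python -c "print(10 
                     ┃1000                  
                     ┃$ █                   
                     ┃            ┏━━━━━━━━━
                     ┃            ┃ FileView
                     ┃            ┠─────────
                     ┃            ┃2024-01-1
                     ┃            ┃2024-01-1
                     ┗━━━━━━━━━━━━┃2024-01-1


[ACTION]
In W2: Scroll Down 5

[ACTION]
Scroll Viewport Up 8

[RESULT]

               ┏━━━━━━━━━━━━━━━━━━━━━━━━━━━━
               ┃ FileBrowser                
               ┠────────────────────────────
               ┃> [-] app/                  
               ┃    router.py               
               ┃    [+] tests/              
               ┃    [┏━━━━━━━━━━━━━━━━━━━━━━
               ┃     ┃ Terminal             
               ┃     ┠──────────────────────
               ┃     ┃$ echo "Hello, World!"
               ┃     ┃Hello, World!         
               ┗━━━━━┃$ wc data.csv         
                     ┃  322  2217 16771 data
                     ┃$ python -c "print(10 
                     ┃1000                  
                     ┃$ █                   
                     ┃            ┏━━━━━━━━━
                     ┃            ┃ FileView
                     ┃            ┠─────────


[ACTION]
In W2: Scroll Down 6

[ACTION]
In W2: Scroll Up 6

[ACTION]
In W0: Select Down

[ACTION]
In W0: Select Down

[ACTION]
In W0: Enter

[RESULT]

               ┏━━━━━━━━━━━━━━━━━━━━━━━━━━━━
               ┃ FileBrowser                
               ┠────────────────────────────
               ┃  [-] app/                  
               ┃    router.py               
               ┃  > [-] tests/              
               ┃     ┏━━━━━━━━━━━━━━━━━━━━━━
               ┃     ┃ Terminal             
               ┃     ┠──────────────────────
               ┃     ┃$ echo "Hello, World!"
               ┃     ┃Hello, World!         
               ┗━━━━━┃$ wc data.csv         
                     ┃  322  2217 16771 data
                     ┃$ python -c "print(10 
                     ┃1000                  
                     ┃$ █                   
                     ┃            ┏━━━━━━━━━
                     ┃            ┃ FileView
                     ┃            ┠─────────


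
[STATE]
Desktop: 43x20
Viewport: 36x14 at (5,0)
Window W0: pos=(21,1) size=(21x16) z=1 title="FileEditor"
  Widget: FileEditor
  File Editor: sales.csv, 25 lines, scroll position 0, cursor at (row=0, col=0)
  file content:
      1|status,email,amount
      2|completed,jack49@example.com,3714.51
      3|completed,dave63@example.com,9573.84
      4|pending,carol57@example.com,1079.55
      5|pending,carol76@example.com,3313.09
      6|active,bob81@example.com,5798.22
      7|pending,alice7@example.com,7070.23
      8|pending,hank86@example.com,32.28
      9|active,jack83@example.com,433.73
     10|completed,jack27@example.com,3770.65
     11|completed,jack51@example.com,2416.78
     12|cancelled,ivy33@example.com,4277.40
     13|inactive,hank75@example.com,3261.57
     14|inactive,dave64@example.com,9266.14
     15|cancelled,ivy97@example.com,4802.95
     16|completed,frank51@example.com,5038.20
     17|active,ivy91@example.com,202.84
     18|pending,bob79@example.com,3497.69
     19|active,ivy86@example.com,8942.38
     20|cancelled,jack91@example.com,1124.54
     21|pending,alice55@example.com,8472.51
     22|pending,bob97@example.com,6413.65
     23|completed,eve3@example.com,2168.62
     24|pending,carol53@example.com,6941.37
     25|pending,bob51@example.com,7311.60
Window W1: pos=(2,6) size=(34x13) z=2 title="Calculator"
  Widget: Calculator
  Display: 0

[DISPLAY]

                                    
                ┏━━━━━━━━━━━━━━━━━━━
                ┃ FileEditor        
                ┠───────────────────
                ┃█tatus,email,amoun▲
                ┃completed,jack49@e█
━━━━━━━━━━━━━━━━━━━━━━━━━━━━━━┓63@e░
alculator                     ┃7@ex░
──────────────────────────────┨6@ex░
                             0┃xamp░
──┬───┬───┬───┐               ┃@exa░
7 │ 8 │ 9 │ ÷ │               ┃@exa░
──┼───┼───┼───┤               ┃exam░
4 │ 5 │ 6 │ × │               ┃27@e░


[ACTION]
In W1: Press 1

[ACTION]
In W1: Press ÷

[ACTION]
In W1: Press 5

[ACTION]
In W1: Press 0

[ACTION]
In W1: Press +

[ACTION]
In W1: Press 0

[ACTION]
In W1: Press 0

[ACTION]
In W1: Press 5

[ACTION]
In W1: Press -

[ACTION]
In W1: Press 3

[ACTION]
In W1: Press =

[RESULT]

                                    
                ┏━━━━━━━━━━━━━━━━━━━
                ┃ FileEditor        
                ┠───────────────────
                ┃█tatus,email,amoun▲
                ┃completed,jack49@e█
━━━━━━━━━━━━━━━━━━━━━━━━━━━━━━┓63@e░
alculator                     ┃7@ex░
──────────────────────────────┨6@ex░
                          2.02┃xamp░
──┬───┬───┬───┐               ┃@exa░
7 │ 8 │ 9 │ ÷ │               ┃@exa░
──┼───┼───┼───┤               ┃exam░
4 │ 5 │ 6 │ × │               ┃27@e░


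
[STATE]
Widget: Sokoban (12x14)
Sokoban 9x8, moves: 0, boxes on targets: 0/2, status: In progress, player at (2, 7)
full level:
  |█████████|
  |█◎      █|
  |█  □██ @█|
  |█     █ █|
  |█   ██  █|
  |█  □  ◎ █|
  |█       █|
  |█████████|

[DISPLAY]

█████████   
█◎      █   
█  □██ @█   
█     █ █   
█   ██  █   
█  □  ◎ █   
█       █   
█████████   
Moves: 0  0/
            
            
            
            
            


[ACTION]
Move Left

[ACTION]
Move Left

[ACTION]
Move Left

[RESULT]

█████████   
█◎      █   
█  □██@ █   
█     █ █   
█   ██  █   
█  □  ◎ █   
█       █   
█████████   
Moves: 1  0/
            
            
            
            
            


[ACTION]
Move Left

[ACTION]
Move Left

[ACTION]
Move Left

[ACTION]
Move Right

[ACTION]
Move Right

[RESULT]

█████████   
█◎      █   
█  □██ @█   
█     █ █   
█   ██  █   
█  □  ◎ █   
█       █   
█████████   
Moves: 2  0/
            
            
            
            
            


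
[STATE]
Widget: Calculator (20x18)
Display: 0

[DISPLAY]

                   0
┌───┬───┬───┬───┐   
│ 7 │ 8 │ 9 │ ÷ │   
├───┼───┼───┼───┤   
│ 4 │ 5 │ 6 │ × │   
├───┼───┼───┼───┤   
│ 1 │ 2 │ 3 │ - │   
├───┼───┼───┼───┤   
│ 0 │ . │ = │ + │   
├───┼───┼───┼───┤   
│ C │ MC│ MR│ M+│   
└───┴───┴───┴───┘   
                    
                    
                    
                    
                    
                    


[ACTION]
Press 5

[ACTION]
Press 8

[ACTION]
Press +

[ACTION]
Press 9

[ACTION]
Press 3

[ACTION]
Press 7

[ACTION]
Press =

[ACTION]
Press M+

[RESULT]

                 995
┌───┬───┬───┬───┐   
│ 7 │ 8 │ 9 │ ÷ │   
├───┼───┼───┼───┤   
│ 4 │ 5 │ 6 │ × │   
├───┼───┼───┼───┤   
│ 1 │ 2 │ 3 │ - │   
├───┼───┼───┼───┤   
│ 0 │ . │ = │ + │   
├───┼───┼───┼───┤   
│ C │ MC│ MR│ M+│   
└───┴───┴───┴───┘   
                    
                    
                    
                    
                    
                    


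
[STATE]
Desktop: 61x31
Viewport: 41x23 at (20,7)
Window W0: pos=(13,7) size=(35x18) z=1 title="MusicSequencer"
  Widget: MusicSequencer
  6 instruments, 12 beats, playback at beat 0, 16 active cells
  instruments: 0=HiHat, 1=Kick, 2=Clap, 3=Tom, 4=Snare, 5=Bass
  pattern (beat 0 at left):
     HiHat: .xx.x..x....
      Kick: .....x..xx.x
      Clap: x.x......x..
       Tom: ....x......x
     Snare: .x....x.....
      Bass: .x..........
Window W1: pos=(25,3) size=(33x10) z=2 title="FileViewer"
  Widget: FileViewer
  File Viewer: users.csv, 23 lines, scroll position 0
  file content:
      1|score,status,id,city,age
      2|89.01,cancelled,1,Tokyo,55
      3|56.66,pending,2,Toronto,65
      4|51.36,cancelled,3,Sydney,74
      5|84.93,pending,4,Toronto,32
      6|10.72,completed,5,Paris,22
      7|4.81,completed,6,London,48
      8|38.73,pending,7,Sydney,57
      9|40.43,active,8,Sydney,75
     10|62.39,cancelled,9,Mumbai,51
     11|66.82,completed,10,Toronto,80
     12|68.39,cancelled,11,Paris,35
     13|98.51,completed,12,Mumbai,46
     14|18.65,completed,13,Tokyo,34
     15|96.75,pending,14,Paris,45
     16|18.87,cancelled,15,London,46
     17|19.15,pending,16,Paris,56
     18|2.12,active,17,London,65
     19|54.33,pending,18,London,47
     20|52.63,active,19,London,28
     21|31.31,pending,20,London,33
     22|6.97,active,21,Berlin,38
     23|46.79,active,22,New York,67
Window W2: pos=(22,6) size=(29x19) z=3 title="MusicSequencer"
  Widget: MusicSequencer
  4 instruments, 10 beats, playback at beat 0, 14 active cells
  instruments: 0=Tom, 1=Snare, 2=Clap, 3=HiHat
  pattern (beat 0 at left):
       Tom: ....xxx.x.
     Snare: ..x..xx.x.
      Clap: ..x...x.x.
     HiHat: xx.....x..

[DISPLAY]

━━┃ MusicSequencer            ┃5    █┃   
Se┠───────────────────────────┨5    ░┃   
──┃      ▼123456789           ┃74   ░┃   
▼1┃   Tom····███·█·           ┃2    ░┃   
·█┃ Snare··█··██·█·           ┃2    ▼┃   
··┃  Clap··█···█·█·           ┃━━━━━━┛   
█·┃ HiHat██·····█··           ┃          
··┃                           ┃          
·█┃                           ┃          
·█┃                           ┃          
  ┃                           ┃          
  ┃                           ┃          
  ┃                           ┃          
  ┃                           ┃          
  ┃                           ┃          
  ┃                           ┃          
  ┃                           ┃          
━━┗━━━━━━━━━━━━━━━━━━━━━━━━━━━┛          
                                         
                                         
                                         
                                         
                                         


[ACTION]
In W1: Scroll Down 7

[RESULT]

━━┃ MusicSequencer            ┃     ░┃   
Se┠───────────────────────────┨51   █┃   
──┃      ▼123456789           ┃o,80 ░┃   
▼1┃   Tom····███·█·           ┃35   ░┃   
·█┃ Snare··█··██·█·           ┃,46  ▼┃   
··┃  Clap··█···█·█·           ┃━━━━━━┛   
█·┃ HiHat██·····█··           ┃          
··┃                           ┃          
·█┃                           ┃          
·█┃                           ┃          
  ┃                           ┃          
  ┃                           ┃          
  ┃                           ┃          
  ┃                           ┃          
  ┃                           ┃          
  ┃                           ┃          
  ┃                           ┃          
━━┗━━━━━━━━━━━━━━━━━━━━━━━━━━━┛          
                                         
                                         
                                         
                                         
                                         


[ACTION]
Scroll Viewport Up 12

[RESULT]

                                         
                                         
                                         
     ┏━━━━━━━━━━━━━━━━━━━━━━━━━━━━━━━┓   
     ┃ FileViewer                    ┃   
     ┠───────────────────────────────┨   
  ┏━━━━━━━━━━━━━━━━━━━━━━━━━━━┓     ▲┃   
━━┃ MusicSequencer            ┃     ░┃   
Se┠───────────────────────────┨51   █┃   
──┃      ▼123456789           ┃o,80 ░┃   
▼1┃   Tom····███·█·           ┃35   ░┃   
·█┃ Snare··█··██·█·           ┃,46  ▼┃   
··┃  Clap··█···█·█·           ┃━━━━━━┛   
█·┃ HiHat██·····█··           ┃          
··┃                           ┃          
·█┃                           ┃          
·█┃                           ┃          
  ┃                           ┃          
  ┃                           ┃          
  ┃                           ┃          
  ┃                           ┃          
  ┃                           ┃          
  ┃                           ┃          


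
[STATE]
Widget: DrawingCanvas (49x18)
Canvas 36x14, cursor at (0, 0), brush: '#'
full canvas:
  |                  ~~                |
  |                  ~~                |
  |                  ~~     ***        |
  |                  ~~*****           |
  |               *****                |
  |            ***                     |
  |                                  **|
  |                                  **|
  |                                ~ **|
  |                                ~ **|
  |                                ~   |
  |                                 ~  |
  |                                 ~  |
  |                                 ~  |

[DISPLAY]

+                 ~~                             
                  ~~                             
                  ~~     ***                     
                  ~~*****                        
               *****                             
            ***                                  
                                  **             
                                  **             
                                ~ **             
                                ~ **             
                                ~                
                                 ~               
                                 ~               
                                 ~               
                                                 
                                                 
                                                 
                                                 


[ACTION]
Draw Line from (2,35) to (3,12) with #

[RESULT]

+                 ~~                             
                  ~~                             
                  ~~    ############             
            ############*                        
               *****                             
            ***                                  
                                  **             
                                  **             
                                ~ **             
                                ~ **             
                                ~                
                                 ~               
                                 ~               
                                 ~               
                                                 
                                                 
                                                 
                                                 


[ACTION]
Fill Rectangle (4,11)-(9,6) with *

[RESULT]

+                 ~~                             
                  ~~                             
                  ~~    ############             
            ############*                        
      ******   *****                             
      *********                                  
      ******                      **             
      ******                      **             
      ******                    ~ **             
      ******                    ~ **             
                                ~                
                                 ~               
                                 ~               
                                 ~               
                                                 
                                                 
                                                 
                                                 


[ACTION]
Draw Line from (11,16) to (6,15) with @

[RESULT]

+                 ~~                             
                  ~~                             
                  ~~    ############             
            ############*                        
      ******   *****                             
      *********                                  
      ******   @                  **             
      ******   @                  **             
      ******   @                ~ **             
      ******    @               ~ **             
                @               ~                
                @                ~               
                                 ~               
                                 ~               
                                                 
                                                 
                                                 
                                                 


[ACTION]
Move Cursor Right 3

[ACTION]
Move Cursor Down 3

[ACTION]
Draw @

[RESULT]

                  ~~                             
                  ~~                             
                  ~~    ############             
   @        ############*                        
      ******   *****                             
      *********                                  
      ******   @                  **             
      ******   @                  **             
      ******   @                ~ **             
      ******    @               ~ **             
                @               ~                
                @                ~               
                                 ~               
                                 ~               
                                                 
                                                 
                                                 
                                                 


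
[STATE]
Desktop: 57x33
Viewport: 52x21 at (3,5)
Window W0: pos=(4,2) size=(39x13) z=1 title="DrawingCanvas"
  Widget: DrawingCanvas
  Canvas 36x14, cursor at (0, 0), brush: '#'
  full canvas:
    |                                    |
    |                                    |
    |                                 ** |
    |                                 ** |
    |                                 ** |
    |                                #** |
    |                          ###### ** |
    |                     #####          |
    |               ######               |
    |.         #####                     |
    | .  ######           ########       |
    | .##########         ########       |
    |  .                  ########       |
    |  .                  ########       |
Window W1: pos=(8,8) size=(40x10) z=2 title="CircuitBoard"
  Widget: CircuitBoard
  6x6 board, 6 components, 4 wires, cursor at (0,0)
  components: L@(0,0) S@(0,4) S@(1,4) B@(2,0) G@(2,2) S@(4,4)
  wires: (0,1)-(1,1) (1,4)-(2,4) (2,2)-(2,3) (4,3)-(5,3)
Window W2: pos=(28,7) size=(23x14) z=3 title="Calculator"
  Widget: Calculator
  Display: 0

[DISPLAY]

 ┃+                                    ┃            
 ┃                                     ┃            
 ┃                       ┏━━━━━━━━━━━━━━━━━━━━━┓    
 ┃   ┏━━━━━━━━━━━━━━━━━━━┃ Calculator          ┃    
 ┃   ┃ CircuitBoard      ┠─────────────────────┨    
 ┃   ┠───────────────────┃                    0┃    
 ┃   ┃   0 1 2 3 4 5     ┃┌───┬───┬───┬───┐    ┃    
 ┃   ┃0  [L]  ·          ┃│ 7 │ 8 │ 9 │ ÷ │    ┃    
 ┃   ┃        │          ┃├───┼───┼───┼───┤    ┃    
 ┗━━━┃1       ·          ┃│ 4 │ 5 │ 6 │ × │    ┃    
     ┃                   ┃├───┼───┼───┼───┤    ┃    
     ┃2   B       G ─ ·  ┃│ 1 │ 2 │ 3 │ - │    ┃    
     ┗━━━━━━━━━━━━━━━━━━━┃├───┼───┼───┼───┤    ┃    
                         ┃│ 0 │ . │ = │ + │    ┃    
                         ┃└───┴───┴───┴───┘    ┃    
                         ┗━━━━━━━━━━━━━━━━━━━━━┛    
                                                    
                                                    
                                                    
                                                    
                                                    


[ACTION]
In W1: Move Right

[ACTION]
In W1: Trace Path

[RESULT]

 ┃+                                    ┃            
 ┃                                     ┃            
 ┃                       ┏━━━━━━━━━━━━━━━━━━━━━┓    
 ┃   ┏━━━━━━━━━━━━━━━━━━━┃ Calculator          ┃    
 ┃   ┃ CircuitBoard      ┠─────────────────────┨    
 ┃   ┠───────────────────┃                    0┃    
 ┃   ┃   0 1 2 3 4 5     ┃┌───┬───┬───┬───┐    ┃    
 ┃   ┃0   L  [.]         ┃│ 7 │ 8 │ 9 │ ÷ │    ┃    
 ┃   ┃        │          ┃├───┼───┼───┼───┤    ┃    
 ┗━━━┃1       ·          ┃│ 4 │ 5 │ 6 │ × │    ┃    
     ┃                   ┃├───┼───┼───┼───┤    ┃    
     ┃2   B       G ─ ·  ┃│ 1 │ 2 │ 3 │ - │    ┃    
     ┗━━━━━━━━━━━━━━━━━━━┃├───┼───┼───┼───┤    ┃    
                         ┃│ 0 │ . │ = │ + │    ┃    
                         ┃└───┴───┴───┴───┘    ┃    
                         ┗━━━━━━━━━━━━━━━━━━━━━┛    
                                                    
                                                    
                                                    
                                                    
                                                    


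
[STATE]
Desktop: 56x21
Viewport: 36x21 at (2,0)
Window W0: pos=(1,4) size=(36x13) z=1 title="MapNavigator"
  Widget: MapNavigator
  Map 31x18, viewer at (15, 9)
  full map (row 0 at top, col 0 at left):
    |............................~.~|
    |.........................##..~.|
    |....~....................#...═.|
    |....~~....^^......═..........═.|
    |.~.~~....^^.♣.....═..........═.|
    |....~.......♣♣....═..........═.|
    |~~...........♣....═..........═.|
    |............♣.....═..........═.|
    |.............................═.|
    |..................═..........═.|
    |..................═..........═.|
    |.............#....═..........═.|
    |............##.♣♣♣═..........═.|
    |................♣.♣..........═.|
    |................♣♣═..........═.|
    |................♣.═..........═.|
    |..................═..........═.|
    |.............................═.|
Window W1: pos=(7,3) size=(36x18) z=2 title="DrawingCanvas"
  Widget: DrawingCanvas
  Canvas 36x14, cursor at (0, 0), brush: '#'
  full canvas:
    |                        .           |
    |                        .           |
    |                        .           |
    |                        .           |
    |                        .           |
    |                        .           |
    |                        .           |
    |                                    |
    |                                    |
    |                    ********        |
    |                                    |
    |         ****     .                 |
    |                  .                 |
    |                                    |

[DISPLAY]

                                    
                                    
                                    
     ┏━━━━━━━━━━━━━━━━━━━━━━━━━━━━━━
━━━━━┃ DrawingCanvas                
 MapN┠──────────────────────────────
─────┃+                       .     
  ...┃                        .     
  ~~.┃                        .     
  ...┃                        .     
  ...┃                        .     
  ...┃                        .     
  ...┃                        .     
  ...┃                              
  ...┃                              
  ...┃                    ********  
━━━━━┃                              
     ┃         ****     .           
     ┃                  .           
     ┃                              
     ┗━━━━━━━━━━━━━━━━━━━━━━━━━━━━━━


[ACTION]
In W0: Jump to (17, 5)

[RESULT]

                                    
                                    
                                    
     ┏━━━━━━━━━━━━━━━━━━━━━━━━━━━━━━
━━━━━┃ DrawingCanvas                
 MapN┠──────────────────────────────
─────┃+                       .     
.....┃                        .     
....~┃                        .     
....~┃                        .     
.~.~~┃                        .     
....~┃                        .     
~~...┃                        .     
.....┃                              
.....┃                              
.....┃                    ********  
━━━━━┃                              
     ┃         ****     .           
     ┃                  .           
     ┃                              
     ┗━━━━━━━━━━━━━━━━━━━━━━━━━━━━━━


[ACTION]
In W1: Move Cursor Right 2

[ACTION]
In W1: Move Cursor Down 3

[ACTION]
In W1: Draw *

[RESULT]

                                    
                                    
                                    
     ┏━━━━━━━━━━━━━━━━━━━━━━━━━━━━━━
━━━━━┃ DrawingCanvas                
 MapN┠──────────────────────────────
─────┃                        .     
.....┃                        .     
....~┃                        .     
....~┃  *                     .     
.~.~~┃                        .     
....~┃                        .     
~~...┃                        .     
.....┃                              
.....┃                              
.....┃                    ********  
━━━━━┃                              
     ┃         ****     .           
     ┃                  .           
     ┃                              
     ┗━━━━━━━━━━━━━━━━━━━━━━━━━━━━━━
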